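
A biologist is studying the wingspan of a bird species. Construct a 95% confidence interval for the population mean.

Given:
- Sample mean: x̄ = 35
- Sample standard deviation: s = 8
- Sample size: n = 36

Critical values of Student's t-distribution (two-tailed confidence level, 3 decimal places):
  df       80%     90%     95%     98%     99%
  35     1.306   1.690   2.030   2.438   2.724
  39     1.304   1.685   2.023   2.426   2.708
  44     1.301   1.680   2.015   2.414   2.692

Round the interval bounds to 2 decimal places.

The population standard deviation σ is unknown (only the sample standard deviation s is given), so use a t-interval with df = n - 1 = 36 - 1 = 35.

For 95% confidence with df = 35, t* = 2.030 (from t-table)

Standard error: SE = s/√n = 8/√36 = 1.333333

Margin of error: E = t* × SE = 2.030 × 1.333333 = 2.7067

T-interval: x̄ ± E = 35 ± 2.7067 = (32.2933, 37.7067)

Rounded to 2 decimal places:

(32.29, 37.71)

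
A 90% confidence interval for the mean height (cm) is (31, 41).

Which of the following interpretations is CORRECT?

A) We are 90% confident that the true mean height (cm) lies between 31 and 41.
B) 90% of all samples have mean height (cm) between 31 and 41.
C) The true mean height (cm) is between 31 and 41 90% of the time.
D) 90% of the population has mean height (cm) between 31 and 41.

A confidence interval represents our confidence in the procedure, not a probability statement about the parameter.

Key concept: If we repeated this sampling process many times and computed a 90% CI each time, about 90% of those intervals would contain the true population parameter.

For this specific interval (31, 41):
- Midpoint (point estimate): 36
- Margin of error: 5

The correct interpretation is the one stating confidence that the true parameter lies in the interval — option A.

A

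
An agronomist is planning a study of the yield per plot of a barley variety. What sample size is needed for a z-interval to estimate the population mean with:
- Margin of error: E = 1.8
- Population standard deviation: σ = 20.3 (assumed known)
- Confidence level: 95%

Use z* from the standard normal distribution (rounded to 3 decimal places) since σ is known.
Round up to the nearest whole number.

Using z* since population σ is known (z-interval formula).

For 95% confidence, z* = 1.96 (from standard normal table)

Sample size formula for z-interval: n = (z*σ/E)²

n = (1.96 × 20.3 / 1.8)²
  = (22.104444)²
  = 488.6065

Round up to the nearest whole number: n = 489

489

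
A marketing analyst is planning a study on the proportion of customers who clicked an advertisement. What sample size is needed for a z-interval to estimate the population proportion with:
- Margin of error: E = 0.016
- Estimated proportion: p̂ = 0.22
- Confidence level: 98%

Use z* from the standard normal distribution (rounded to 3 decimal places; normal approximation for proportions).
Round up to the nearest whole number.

Using z* for proportion z-interval (normal approximation).

For 98% confidence, z* = 2.326 (from standard normal table)

Sample size formula for proportion z-interval: n = z*²p̂(1-p̂)/E²

n = 2.326² × 0.22 × 0.78 / 0.016²
  = 5.410276 × 0.1716 / 0.000256
  = 3626.5756

Round up to the nearest whole number: n = 3627

3627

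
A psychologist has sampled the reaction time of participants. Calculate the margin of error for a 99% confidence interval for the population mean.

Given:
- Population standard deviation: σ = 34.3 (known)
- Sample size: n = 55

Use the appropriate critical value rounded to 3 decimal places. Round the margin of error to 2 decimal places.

The population standard deviation σ is known, so use the z-interval margin of error formula.

For 99% confidence, z* = 2.576 (from standard normal table)

Margin of error formula for z-interval: E = z* × σ/√n

E = 2.576 × 34.3/√55
  = 2.576 × 4.625011
  = 11.9140

Rounded to 2 decimal places:

11.91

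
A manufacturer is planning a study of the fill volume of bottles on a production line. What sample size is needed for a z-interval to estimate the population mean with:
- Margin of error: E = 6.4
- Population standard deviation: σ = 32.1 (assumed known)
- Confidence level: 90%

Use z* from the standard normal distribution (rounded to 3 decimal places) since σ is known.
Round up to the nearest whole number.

Using z* since population σ is known (z-interval formula).

For 90% confidence, z* = 1.645 (from standard normal table)

Sample size formula for z-interval: n = (z*σ/E)²

n = (1.645 × 32.1 / 6.4)²
  = (8.250703)²
  = 68.0741

Round up to the nearest whole number: n = 69

69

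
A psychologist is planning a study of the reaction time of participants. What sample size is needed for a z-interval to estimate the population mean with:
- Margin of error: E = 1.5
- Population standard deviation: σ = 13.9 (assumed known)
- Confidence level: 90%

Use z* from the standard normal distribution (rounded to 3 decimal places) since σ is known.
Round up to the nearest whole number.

Using z* since population σ is known (z-interval formula).

For 90% confidence, z* = 1.645 (from standard normal table)

Sample size formula for z-interval: n = (z*σ/E)²

n = (1.645 × 13.9 / 1.5)²
  = (15.243667)²
  = 232.3694

Round up to the nearest whole number: n = 233

233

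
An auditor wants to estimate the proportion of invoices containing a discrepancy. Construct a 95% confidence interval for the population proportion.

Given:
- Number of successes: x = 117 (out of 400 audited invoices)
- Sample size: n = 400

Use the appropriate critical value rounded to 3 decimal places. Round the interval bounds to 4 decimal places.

Sample proportion: p̂ = 117/400 = 0.292500

Check conditions for normal approximation:
  np̂ = 117 ≥ 10 ✓
  n(1-p̂) = 283 ≥ 10 ✓

The sample is large enough, so use a z-interval (normal approximation) for the proportion.

For 95% confidence, z* = 1.96 (from standard normal table)

Standard error: SE = √(p̂(1-p̂)/n) = √(0.292500×0.707500/400) = 0.02274554

Margin of error: E = z* × SE = 1.96 × 0.02274554 = 0.044581

Z-interval: p̂ ± E = 0.292500 ± 0.044581 = (0.247919, 0.337081)

Rounded to 4 decimal places:

(0.2479, 0.3371)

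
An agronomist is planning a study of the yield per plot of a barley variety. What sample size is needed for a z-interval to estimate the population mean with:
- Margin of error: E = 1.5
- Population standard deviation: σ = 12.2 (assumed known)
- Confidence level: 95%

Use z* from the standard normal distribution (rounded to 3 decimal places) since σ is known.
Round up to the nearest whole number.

Using z* since population σ is known (z-interval formula).

For 95% confidence, z* = 1.96 (from standard normal table)

Sample size formula for z-interval: n = (z*σ/E)²

n = (1.96 × 12.2 / 1.5)²
  = (15.941333)²
  = 254.1261

Round up to the nearest whole number: n = 255

255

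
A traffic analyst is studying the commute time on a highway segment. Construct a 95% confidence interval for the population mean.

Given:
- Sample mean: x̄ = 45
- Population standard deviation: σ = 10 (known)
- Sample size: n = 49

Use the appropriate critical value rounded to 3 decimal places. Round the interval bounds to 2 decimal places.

The population standard deviation σ is known, so use a z-interval (standard normal critical value).

For 95% confidence, z* = 1.96 (from standard normal table)

Standard error: SE = σ/√n = 10/√49 = 1.428571

Margin of error: E = z* × SE = 1.96 × 1.428571 = 2.8000

Z-interval: x̄ ± E = 45 ± 2.8000 = (42.2000, 47.8000)

Rounded to 2 decimal places:

(42.20, 47.80)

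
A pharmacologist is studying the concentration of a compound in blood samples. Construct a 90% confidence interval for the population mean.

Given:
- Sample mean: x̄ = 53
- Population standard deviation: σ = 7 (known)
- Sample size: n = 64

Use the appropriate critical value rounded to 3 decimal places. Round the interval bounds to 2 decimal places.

The population standard deviation σ is known, so use a z-interval (standard normal critical value).

For 90% confidence, z* = 1.645 (from standard normal table)

Standard error: SE = σ/√n = 7/√64 = 0.875000

Margin of error: E = z* × SE = 1.645 × 0.875000 = 1.4394

Z-interval: x̄ ± E = 53 ± 1.4394 = (51.5606, 54.4394)

Rounded to 2 decimal places:

(51.56, 54.44)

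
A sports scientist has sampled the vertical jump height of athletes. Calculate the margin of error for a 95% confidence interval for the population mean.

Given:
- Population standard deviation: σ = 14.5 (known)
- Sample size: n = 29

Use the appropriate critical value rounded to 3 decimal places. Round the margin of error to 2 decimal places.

The population standard deviation σ is known, so use the z-interval margin of error formula.

For 95% confidence, z* = 1.96 (from standard normal table)

Margin of error formula for z-interval: E = z* × σ/√n

E = 1.96 × 14.5/√29
  = 1.96 × 2.692582
  = 5.2775

Rounded to 2 decimal places:

5.28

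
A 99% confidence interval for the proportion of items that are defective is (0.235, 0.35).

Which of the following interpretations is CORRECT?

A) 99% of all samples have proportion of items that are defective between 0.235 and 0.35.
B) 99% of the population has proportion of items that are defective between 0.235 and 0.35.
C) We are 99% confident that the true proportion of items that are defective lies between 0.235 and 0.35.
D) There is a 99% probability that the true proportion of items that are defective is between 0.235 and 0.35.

A confidence interval represents our confidence in the procedure, not a probability statement about the parameter.

Key concept: If we repeated this sampling process many times and computed a 99% CI each time, about 99% of those intervals would contain the true population parameter.

For this specific interval (0.235, 0.35):
- Midpoint (point estimate): 0.2925
- Margin of error: 0.0575

The correct interpretation is the one stating confidence that the true parameter lies in the interval — option C.

C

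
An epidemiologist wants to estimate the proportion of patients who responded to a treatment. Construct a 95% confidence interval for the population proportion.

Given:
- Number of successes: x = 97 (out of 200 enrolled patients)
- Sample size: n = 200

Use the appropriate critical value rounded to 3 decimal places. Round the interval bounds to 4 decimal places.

Sample proportion: p̂ = 97/200 = 0.485000

Check conditions for normal approximation:
  np̂ = 97 ≥ 10 ✓
  n(1-p̂) = 103 ≥ 10 ✓

The sample is large enough, so use a z-interval (normal approximation) for the proportion.

For 95% confidence, z* = 1.96 (from standard normal table)

Standard error: SE = √(p̂(1-p̂)/n) = √(0.485000×0.515000/200) = 0.03533943

Margin of error: E = z* × SE = 1.96 × 0.03533943 = 0.069265

Z-interval: p̂ ± E = 0.485000 ± 0.069265 = (0.415735, 0.554265)

Rounded to 4 decimal places:

(0.4157, 0.5543)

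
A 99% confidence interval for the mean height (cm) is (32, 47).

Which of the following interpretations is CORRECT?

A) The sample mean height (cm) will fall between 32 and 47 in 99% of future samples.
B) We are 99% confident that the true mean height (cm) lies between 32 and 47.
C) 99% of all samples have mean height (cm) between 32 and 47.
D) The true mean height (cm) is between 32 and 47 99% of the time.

A confidence interval represents our confidence in the procedure, not a probability statement about the parameter.

Key concept: If we repeated this sampling process many times and computed a 99% CI each time, about 99% of those intervals would contain the true population parameter.

For this specific interval (32, 47):
- Midpoint (point estimate): 39.5
- Margin of error: 7.5

The correct interpretation is the one stating confidence that the true parameter lies in the interval — option B.

B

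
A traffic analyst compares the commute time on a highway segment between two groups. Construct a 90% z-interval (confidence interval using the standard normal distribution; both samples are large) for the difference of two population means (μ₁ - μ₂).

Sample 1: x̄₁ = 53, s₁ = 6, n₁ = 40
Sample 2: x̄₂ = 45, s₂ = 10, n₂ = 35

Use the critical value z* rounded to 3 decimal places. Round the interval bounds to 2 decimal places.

Both samples are large (n₁ = 40 ≥ 30, n₂ = 35 ≥ 30), so a z-interval for the difference of means applies.

Point estimate: x̄₁ - x̄₂ = 53 - 45 = 8

Standard error: SE = √(s₁²/n₁ + s₂²/n₂)
= √(6²/40 + 10²/35)
= √(0.900000 + 2.857143)
= 1.938335

For 90% confidence, z* = 1.645 (from standard normal table)
Margin of error: E = z* × SE = 1.645 × 1.938335 = 3.1886

Z-interval: (x̄₁ - x̄₂) ± E = 8 ± 3.1886 = (4.8114, 11.1886)

Rounded to 2 decimal places:

(4.81, 11.19)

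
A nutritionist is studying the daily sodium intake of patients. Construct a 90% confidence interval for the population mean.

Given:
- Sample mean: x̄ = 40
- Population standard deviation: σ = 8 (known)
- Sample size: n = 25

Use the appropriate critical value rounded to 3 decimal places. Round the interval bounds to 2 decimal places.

The population standard deviation σ is known, so use a z-interval (standard normal critical value).

For 90% confidence, z* = 1.645 (from standard normal table)

Standard error: SE = σ/√n = 8/√25 = 1.600000

Margin of error: E = z* × SE = 1.645 × 1.600000 = 2.6320

Z-interval: x̄ ± E = 40 ± 2.6320 = (37.3680, 42.6320)

Rounded to 2 decimal places:

(37.37, 42.63)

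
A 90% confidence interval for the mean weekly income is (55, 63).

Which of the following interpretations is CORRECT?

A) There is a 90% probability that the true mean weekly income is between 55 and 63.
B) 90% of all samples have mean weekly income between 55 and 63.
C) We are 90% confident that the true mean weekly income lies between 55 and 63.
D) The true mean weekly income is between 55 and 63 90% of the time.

A confidence interval represents our confidence in the procedure, not a probability statement about the parameter.

Key concept: If we repeated this sampling process many times and computed a 90% CI each time, about 90% of those intervals would contain the true population parameter.

For this specific interval (55, 63):
- Midpoint (point estimate): 59
- Margin of error: 4

The correct interpretation is the one stating confidence that the true parameter lies in the interval — option C.

C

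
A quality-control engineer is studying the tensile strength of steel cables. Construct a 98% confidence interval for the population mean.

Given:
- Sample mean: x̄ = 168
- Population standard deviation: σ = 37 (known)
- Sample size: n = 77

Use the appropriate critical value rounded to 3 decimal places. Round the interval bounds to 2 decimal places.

The population standard deviation σ is known, so use a z-interval (standard normal critical value).

For 98% confidence, z* = 2.326 (from standard normal table)

Standard error: SE = σ/√n = 37/√77 = 4.216541

Margin of error: E = z* × SE = 2.326 × 4.216541 = 9.8077

Z-interval: x̄ ± E = 168 ± 9.8077 = (158.1923, 177.8077)

Rounded to 2 decimal places:

(158.19, 177.81)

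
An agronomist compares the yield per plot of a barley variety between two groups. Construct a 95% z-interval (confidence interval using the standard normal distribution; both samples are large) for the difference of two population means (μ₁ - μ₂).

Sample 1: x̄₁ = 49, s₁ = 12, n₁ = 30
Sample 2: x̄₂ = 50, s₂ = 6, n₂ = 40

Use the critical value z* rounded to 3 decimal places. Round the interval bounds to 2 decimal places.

Both samples are large (n₁ = 30 ≥ 30, n₂ = 40 ≥ 30), so a z-interval for the difference of means applies.

Point estimate: x̄₁ - x̄₂ = 49 - 50 = -1

Standard error: SE = √(s₁²/n₁ + s₂²/n₂)
= √(12²/30 + 6²/40)
= √(4.800000 + 0.900000)
= 2.387467

For 95% confidence, z* = 1.96 (from standard normal table)
Margin of error: E = z* × SE = 1.96 × 2.387467 = 4.6794

Z-interval: (x̄₁ - x̄₂) ± E = -1 ± 4.6794 = (-5.6794, 3.6794)

Rounded to 2 decimal places:

(-5.68, 3.68)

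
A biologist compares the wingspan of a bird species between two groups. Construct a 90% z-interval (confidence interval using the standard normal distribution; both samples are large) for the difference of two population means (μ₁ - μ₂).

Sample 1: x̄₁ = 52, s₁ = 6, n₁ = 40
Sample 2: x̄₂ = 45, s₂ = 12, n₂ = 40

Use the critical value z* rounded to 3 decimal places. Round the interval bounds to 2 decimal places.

Both samples are large (n₁ = 40 ≥ 30, n₂ = 40 ≥ 30), so a z-interval for the difference of means applies.

Point estimate: x̄₁ - x̄₂ = 52 - 45 = 7

Standard error: SE = √(s₁²/n₁ + s₂²/n₂)
= √(6²/40 + 12²/40)
= √(0.900000 + 3.600000)
= 2.121320

For 90% confidence, z* = 1.645 (from standard normal table)
Margin of error: E = z* × SE = 1.645 × 2.121320 = 3.4896

Z-interval: (x̄₁ - x̄₂) ± E = 7 ± 3.4896 = (3.5104, 10.4896)

Rounded to 2 decimal places:

(3.51, 10.49)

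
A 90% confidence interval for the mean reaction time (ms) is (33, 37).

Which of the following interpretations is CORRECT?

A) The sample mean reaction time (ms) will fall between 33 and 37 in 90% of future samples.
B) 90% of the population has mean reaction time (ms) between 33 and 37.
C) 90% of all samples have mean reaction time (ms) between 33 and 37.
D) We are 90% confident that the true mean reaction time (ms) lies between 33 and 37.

A confidence interval represents our confidence in the procedure, not a probability statement about the parameter.

Key concept: If we repeated this sampling process many times and computed a 90% CI each time, about 90% of those intervals would contain the true population parameter.

For this specific interval (33, 37):
- Midpoint (point estimate): 35
- Margin of error: 2

The correct interpretation is the one stating confidence that the true parameter lies in the interval — option D.

D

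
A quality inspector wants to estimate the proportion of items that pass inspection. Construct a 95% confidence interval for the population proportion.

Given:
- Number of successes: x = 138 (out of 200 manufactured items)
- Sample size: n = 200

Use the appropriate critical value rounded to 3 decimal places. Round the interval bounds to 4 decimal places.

Sample proportion: p̂ = 138/200 = 0.690000

Check conditions for normal approximation:
  np̂ = 138 ≥ 10 ✓
  n(1-p̂) = 62 ≥ 10 ✓

The sample is large enough, so use a z-interval (normal approximation) for the proportion.

For 95% confidence, z* = 1.96 (from standard normal table)

Standard error: SE = √(p̂(1-p̂)/n) = √(0.690000×0.310000/200) = 0.03270321

Margin of error: E = z* × SE = 1.96 × 0.03270321 = 0.064098

Z-interval: p̂ ± E = 0.690000 ± 0.064098 = (0.625902, 0.754098)

Rounded to 4 decimal places:

(0.6259, 0.7541)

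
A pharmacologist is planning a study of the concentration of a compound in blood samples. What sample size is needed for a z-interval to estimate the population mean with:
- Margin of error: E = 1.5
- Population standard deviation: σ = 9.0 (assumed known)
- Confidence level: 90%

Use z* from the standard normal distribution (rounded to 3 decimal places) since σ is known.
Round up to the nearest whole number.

Using z* since population σ is known (z-interval formula).

For 90% confidence, z* = 1.645 (from standard normal table)

Sample size formula for z-interval: n = (z*σ/E)²

n = (1.645 × 9.0 / 1.5)²
  = (9.870000)²
  = 97.4169

Round up to the nearest whole number: n = 98

98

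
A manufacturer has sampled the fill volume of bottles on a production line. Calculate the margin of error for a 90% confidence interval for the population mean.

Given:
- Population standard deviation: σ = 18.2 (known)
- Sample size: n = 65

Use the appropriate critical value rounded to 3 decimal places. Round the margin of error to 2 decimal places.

The population standard deviation σ is known, so use the z-interval margin of error formula.

For 90% confidence, z* = 1.645 (from standard normal table)

Margin of error formula for z-interval: E = z* × σ/√n

E = 1.645 × 18.2/√65
  = 1.645 × 2.257432
  = 3.7135

Rounded to 2 decimal places:

3.71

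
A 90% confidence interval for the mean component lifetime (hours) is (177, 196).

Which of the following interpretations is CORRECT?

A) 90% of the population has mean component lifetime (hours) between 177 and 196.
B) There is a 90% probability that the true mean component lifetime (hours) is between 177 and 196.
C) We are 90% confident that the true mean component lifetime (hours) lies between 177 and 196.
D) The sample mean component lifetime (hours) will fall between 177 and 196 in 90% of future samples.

A confidence interval represents our confidence in the procedure, not a probability statement about the parameter.

Key concept: If we repeated this sampling process many times and computed a 90% CI each time, about 90% of those intervals would contain the true population parameter.

For this specific interval (177, 196):
- Midpoint (point estimate): 186.5
- Margin of error: 9.5

The correct interpretation is the one stating confidence that the true parameter lies in the interval — option C.

C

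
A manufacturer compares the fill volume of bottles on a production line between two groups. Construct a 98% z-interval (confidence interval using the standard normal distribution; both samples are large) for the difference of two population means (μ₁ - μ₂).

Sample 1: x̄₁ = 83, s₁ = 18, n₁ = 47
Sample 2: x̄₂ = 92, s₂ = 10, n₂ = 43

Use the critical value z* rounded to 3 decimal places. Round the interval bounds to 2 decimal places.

Both samples are large (n₁ = 47 ≥ 30, n₂ = 43 ≥ 30), so a z-interval for the difference of means applies.

Point estimate: x̄₁ - x̄₂ = 83 - 92 = -9

Standard error: SE = √(s₁²/n₁ + s₂²/n₂)
= √(18²/47 + 10²/43)
= √(6.893617 + 2.325581)
= 3.036313

For 98% confidence, z* = 2.326 (from standard normal table)
Margin of error: E = z* × SE = 2.326 × 3.036313 = 7.0625

Z-interval: (x̄₁ - x̄₂) ± E = -9 ± 7.0625 = (-16.0625, -1.9375)

Rounded to 2 decimal places:

(-16.06, -1.94)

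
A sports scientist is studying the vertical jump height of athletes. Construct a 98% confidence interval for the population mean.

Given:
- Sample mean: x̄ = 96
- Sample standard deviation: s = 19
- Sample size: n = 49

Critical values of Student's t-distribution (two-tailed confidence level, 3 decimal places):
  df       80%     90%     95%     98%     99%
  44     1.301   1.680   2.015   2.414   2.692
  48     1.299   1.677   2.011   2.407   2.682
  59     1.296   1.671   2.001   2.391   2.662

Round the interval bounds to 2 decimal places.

The population standard deviation σ is unknown (only the sample standard deviation s is given), so use a t-interval with df = n - 1 = 49 - 1 = 48.

For 98% confidence with df = 48, t* = 2.407 (from t-table)

Standard error: SE = s/√n = 19/√49 = 2.714286

Margin of error: E = t* × SE = 2.407 × 2.714286 = 6.5333

T-interval: x̄ ± E = 96 ± 6.5333 = (89.4667, 102.5333)

Rounded to 2 decimal places:

(89.47, 102.53)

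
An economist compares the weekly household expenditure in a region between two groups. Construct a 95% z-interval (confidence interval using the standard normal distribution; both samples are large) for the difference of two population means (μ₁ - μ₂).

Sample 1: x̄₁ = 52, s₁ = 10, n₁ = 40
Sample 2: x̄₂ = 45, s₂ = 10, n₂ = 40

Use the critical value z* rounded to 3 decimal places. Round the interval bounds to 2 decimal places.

Both samples are large (n₁ = 40 ≥ 30, n₂ = 40 ≥ 30), so a z-interval for the difference of means applies.

Point estimate: x̄₁ - x̄₂ = 52 - 45 = 7

Standard error: SE = √(s₁²/n₁ + s₂²/n₂)
= √(10²/40 + 10²/40)
= √(2.500000 + 2.500000)
= 2.236068

For 95% confidence, z* = 1.96 (from standard normal table)
Margin of error: E = z* × SE = 1.96 × 2.236068 = 4.3827

Z-interval: (x̄₁ - x̄₂) ± E = 7 ± 4.3827 = (2.6173, 11.3827)

Rounded to 2 decimal places:

(2.62, 11.38)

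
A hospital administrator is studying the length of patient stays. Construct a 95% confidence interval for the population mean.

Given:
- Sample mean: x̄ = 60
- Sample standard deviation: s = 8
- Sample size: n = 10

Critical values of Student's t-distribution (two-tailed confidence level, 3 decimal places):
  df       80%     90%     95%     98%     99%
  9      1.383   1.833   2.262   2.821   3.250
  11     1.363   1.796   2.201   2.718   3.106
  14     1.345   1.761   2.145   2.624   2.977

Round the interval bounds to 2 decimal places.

The population standard deviation σ is unknown (only the sample standard deviation s is given), so use a t-interval with df = n - 1 = 10 - 1 = 9.

For 95% confidence with df = 9, t* = 2.262 (from t-table)

Standard error: SE = s/√n = 8/√10 = 2.529822

Margin of error: E = t* × SE = 2.262 × 2.529822 = 5.7225

T-interval: x̄ ± E = 60 ± 5.7225 = (54.2775, 65.7225)

Rounded to 2 decimal places:

(54.28, 65.72)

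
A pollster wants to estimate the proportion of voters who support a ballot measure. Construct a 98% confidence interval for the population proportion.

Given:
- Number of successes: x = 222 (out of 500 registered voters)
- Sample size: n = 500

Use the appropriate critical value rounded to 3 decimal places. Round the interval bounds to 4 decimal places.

Sample proportion: p̂ = 222/500 = 0.444000

Check conditions for normal approximation:
  np̂ = 222 ≥ 10 ✓
  n(1-p̂) = 278 ≥ 10 ✓

The sample is large enough, so use a z-interval (normal approximation) for the proportion.

For 98% confidence, z* = 2.326 (from standard normal table)

Standard error: SE = √(p̂(1-p̂)/n) = √(0.444000×0.556000/500) = 0.02221999

Margin of error: E = z* × SE = 2.326 × 0.02221999 = 0.051684

Z-interval: p̂ ± E = 0.444000 ± 0.051684 = (0.392316, 0.495684)

Rounded to 4 decimal places:

(0.3923, 0.4957)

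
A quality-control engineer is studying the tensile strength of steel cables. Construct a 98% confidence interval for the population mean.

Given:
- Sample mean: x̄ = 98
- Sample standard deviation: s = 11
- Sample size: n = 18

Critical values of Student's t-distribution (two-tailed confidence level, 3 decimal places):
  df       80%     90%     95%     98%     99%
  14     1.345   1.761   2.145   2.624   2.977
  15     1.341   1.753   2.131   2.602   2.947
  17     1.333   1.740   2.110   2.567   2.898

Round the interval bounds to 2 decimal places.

The population standard deviation σ is unknown (only the sample standard deviation s is given), so use a t-interval with df = n - 1 = 18 - 1 = 17.

For 98% confidence with df = 17, t* = 2.567 (from t-table)

Standard error: SE = s/√n = 11/√18 = 2.592725

Margin of error: E = t* × SE = 2.567 × 2.592725 = 6.6555

T-interval: x̄ ± E = 98 ± 6.6555 = (91.3445, 104.6555)

Rounded to 2 decimal places:

(91.34, 104.66)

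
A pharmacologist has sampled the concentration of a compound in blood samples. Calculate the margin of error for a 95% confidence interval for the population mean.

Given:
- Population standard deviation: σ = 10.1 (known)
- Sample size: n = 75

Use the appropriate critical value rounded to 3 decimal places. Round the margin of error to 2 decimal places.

The population standard deviation σ is known, so use the z-interval margin of error formula.

For 95% confidence, z* = 1.96 (from standard normal table)

Margin of error formula for z-interval: E = z* × σ/√n

E = 1.96 × 10.1/√75
  = 1.96 × 1.166248
  = 2.2858

Rounded to 2 decimal places:

2.29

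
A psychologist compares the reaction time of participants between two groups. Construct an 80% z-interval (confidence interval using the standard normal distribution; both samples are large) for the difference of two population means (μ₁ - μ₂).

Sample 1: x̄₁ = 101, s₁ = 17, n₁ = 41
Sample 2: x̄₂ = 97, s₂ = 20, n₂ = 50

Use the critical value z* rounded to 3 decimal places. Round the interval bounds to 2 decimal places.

Both samples are large (n₁ = 41 ≥ 30, n₂ = 50 ≥ 30), so a z-interval for the difference of means applies.

Point estimate: x̄₁ - x̄₂ = 101 - 97 = 4

Standard error: SE = √(s₁²/n₁ + s₂²/n₂)
= √(17²/41 + 20²/50)
= √(7.048780 + 8.000000)
= 3.879276

For 80% confidence, z* = 1.282 (from standard normal table)
Margin of error: E = z* × SE = 1.282 × 3.879276 = 4.9732

Z-interval: (x̄₁ - x̄₂) ± E = 4 ± 4.9732 = (-0.9732, 8.9732)

Rounded to 2 decimal places:

(-0.97, 8.97)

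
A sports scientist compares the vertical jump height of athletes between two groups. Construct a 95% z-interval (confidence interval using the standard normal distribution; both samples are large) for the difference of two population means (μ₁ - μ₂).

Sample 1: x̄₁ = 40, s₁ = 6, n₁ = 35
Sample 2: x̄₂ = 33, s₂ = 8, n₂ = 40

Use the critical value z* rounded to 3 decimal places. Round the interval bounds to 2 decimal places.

Both samples are large (n₁ = 35 ≥ 30, n₂ = 40 ≥ 30), so a z-interval for the difference of means applies.

Point estimate: x̄₁ - x̄₂ = 40 - 33 = 7

Standard error: SE = √(s₁²/n₁ + s₂²/n₂)
= √(6²/35 + 8²/40)
= √(1.028571 + 1.600000)
= 1.621287

For 95% confidence, z* = 1.96 (from standard normal table)
Margin of error: E = z* × SE = 1.96 × 1.621287 = 3.1777

Z-interval: (x̄₁ - x̄₂) ± E = 7 ± 3.1777 = (3.8223, 10.1777)

Rounded to 2 decimal places:

(3.82, 10.18)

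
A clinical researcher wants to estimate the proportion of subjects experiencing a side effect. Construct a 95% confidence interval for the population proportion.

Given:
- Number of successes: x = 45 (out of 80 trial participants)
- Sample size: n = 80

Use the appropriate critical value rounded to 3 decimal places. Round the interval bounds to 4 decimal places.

Sample proportion: p̂ = 45/80 = 0.562500

Check conditions for normal approximation:
  np̂ = 45 ≥ 10 ✓
  n(1-p̂) = 35 ≥ 10 ✓

The sample is large enough, so use a z-interval (normal approximation) for the proportion.

For 95% confidence, z* = 1.96 (from standard normal table)

Standard error: SE = √(p̂(1-p̂)/n) = √(0.562500×0.437500/80) = 0.05546325

Margin of error: E = z* × SE = 1.96 × 0.05546325 = 0.108708

Z-interval: p̂ ± E = 0.562500 ± 0.108708 = (0.453792, 0.671208)

Rounded to 4 decimal places:

(0.4538, 0.6712)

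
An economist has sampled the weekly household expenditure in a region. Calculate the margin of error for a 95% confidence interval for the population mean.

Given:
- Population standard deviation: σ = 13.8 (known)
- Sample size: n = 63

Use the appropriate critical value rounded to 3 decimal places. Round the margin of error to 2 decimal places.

The population standard deviation σ is known, so use the z-interval margin of error formula.

For 95% confidence, z* = 1.96 (from standard normal table)

Margin of error formula for z-interval: E = z* × σ/√n

E = 1.96 × 13.8/√63
  = 1.96 × 1.738637
  = 3.4077

Rounded to 2 decimal places:

3.41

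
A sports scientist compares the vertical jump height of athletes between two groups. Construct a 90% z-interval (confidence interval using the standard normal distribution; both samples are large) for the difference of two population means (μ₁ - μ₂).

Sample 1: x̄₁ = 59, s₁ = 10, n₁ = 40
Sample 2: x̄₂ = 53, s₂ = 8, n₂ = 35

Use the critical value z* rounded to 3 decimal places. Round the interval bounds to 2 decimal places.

Both samples are large (n₁ = 40 ≥ 30, n₂ = 35 ≥ 30), so a z-interval for the difference of means applies.

Point estimate: x̄₁ - x̄₂ = 59 - 53 = 6

Standard error: SE = √(s₁²/n₁ + s₂²/n₂)
= √(10²/40 + 8²/35)
= √(2.500000 + 1.828571)
= 2.080522

For 90% confidence, z* = 1.645 (from standard normal table)
Margin of error: E = z* × SE = 1.645 × 2.080522 = 3.4225

Z-interval: (x̄₁ - x̄₂) ± E = 6 ± 3.4225 = (2.5775, 9.4225)

Rounded to 2 decimal places:

(2.58, 9.42)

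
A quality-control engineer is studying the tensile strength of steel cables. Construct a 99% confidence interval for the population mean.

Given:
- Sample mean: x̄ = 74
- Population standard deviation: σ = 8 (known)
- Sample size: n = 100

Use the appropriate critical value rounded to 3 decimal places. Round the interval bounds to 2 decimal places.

The population standard deviation σ is known, so use a z-interval (standard normal critical value).

For 99% confidence, z* = 2.576 (from standard normal table)

Standard error: SE = σ/√n = 8/√100 = 0.800000

Margin of error: E = z* × SE = 2.576 × 0.800000 = 2.0608

Z-interval: x̄ ± E = 74 ± 2.0608 = (71.9392, 76.0608)

Rounded to 2 decimal places:

(71.94, 76.06)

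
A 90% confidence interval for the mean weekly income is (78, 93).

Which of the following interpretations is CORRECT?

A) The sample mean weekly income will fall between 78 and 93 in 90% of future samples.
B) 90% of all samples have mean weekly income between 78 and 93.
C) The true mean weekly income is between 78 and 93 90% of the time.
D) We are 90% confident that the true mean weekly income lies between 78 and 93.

A confidence interval represents our confidence in the procedure, not a probability statement about the parameter.

Key concept: If we repeated this sampling process many times and computed a 90% CI each time, about 90% of those intervals would contain the true population parameter.

For this specific interval (78, 93):
- Midpoint (point estimate): 85.5
- Margin of error: 7.5

The correct interpretation is the one stating confidence that the true parameter lies in the interval — option D.

D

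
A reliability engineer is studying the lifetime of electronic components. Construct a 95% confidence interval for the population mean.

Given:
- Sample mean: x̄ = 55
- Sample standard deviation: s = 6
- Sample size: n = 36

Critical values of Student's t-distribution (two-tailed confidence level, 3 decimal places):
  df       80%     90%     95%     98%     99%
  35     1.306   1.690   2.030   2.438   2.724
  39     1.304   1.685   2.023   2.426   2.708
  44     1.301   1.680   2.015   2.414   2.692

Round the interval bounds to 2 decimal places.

The population standard deviation σ is unknown (only the sample standard deviation s is given), so use a t-interval with df = n - 1 = 36 - 1 = 35.

For 95% confidence with df = 35, t* = 2.030 (from t-table)

Standard error: SE = s/√n = 6/√36 = 1.000000

Margin of error: E = t* × SE = 2.030 × 1.000000 = 2.0300

T-interval: x̄ ± E = 55 ± 2.0300 = (52.9700, 57.0300)

Rounded to 2 decimal places:

(52.97, 57.03)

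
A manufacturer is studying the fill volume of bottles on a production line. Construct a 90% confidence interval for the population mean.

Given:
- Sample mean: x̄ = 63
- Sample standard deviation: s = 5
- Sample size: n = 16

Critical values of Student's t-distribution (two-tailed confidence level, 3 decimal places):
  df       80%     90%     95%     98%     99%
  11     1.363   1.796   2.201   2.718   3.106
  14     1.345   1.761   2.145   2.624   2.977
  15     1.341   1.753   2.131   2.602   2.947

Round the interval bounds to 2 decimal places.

The population standard deviation σ is unknown (only the sample standard deviation s is given), so use a t-interval with df = n - 1 = 16 - 1 = 15.

For 90% confidence with df = 15, t* = 1.753 (from t-table)

Standard error: SE = s/√n = 5/√16 = 1.250000

Margin of error: E = t* × SE = 1.753 × 1.250000 = 2.1912

T-interval: x̄ ± E = 63 ± 2.1912 = (60.8088, 65.1912)

Rounded to 2 decimal places:

(60.81, 65.19)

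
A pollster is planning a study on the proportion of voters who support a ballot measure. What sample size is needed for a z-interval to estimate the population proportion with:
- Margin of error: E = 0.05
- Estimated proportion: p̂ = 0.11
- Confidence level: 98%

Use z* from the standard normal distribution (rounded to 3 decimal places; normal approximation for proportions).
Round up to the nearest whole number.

Using z* for proportion z-interval (normal approximation).

For 98% confidence, z* = 2.326 (from standard normal table)

Sample size formula for proportion z-interval: n = z*²p̂(1-p̂)/E²

n = 2.326² × 0.11 × 0.89 / 0.05²
  = 5.410276 × 0.0979 / 0.0025
  = 211.8664

Round up to the nearest whole number: n = 212

212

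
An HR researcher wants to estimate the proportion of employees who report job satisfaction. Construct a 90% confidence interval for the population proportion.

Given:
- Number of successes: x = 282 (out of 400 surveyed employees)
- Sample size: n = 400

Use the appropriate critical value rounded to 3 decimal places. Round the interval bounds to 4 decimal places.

Sample proportion: p̂ = 282/400 = 0.705000

Check conditions for normal approximation:
  np̂ = 282 ≥ 10 ✓
  n(1-p̂) = 118 ≥ 10 ✓

The sample is large enough, so use a z-interval (normal approximation) for the proportion.

For 90% confidence, z* = 1.645 (from standard normal table)

Standard error: SE = √(p̂(1-p̂)/n) = √(0.705000×0.295000/400) = 0.02280214

Margin of error: E = z* × SE = 1.645 × 0.02280214 = 0.037510

Z-interval: p̂ ± E = 0.705000 ± 0.037510 = (0.667490, 0.742510)

Rounded to 4 decimal places:

(0.6675, 0.7425)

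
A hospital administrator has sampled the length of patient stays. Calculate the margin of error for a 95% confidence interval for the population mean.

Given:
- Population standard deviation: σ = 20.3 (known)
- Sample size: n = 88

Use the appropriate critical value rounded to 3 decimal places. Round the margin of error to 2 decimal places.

The population standard deviation σ is known, so use the z-interval margin of error formula.

For 95% confidence, z* = 1.96 (from standard normal table)

Margin of error formula for z-interval: E = z* × σ/√n

E = 1.96 × 20.3/√88
  = 1.96 × 2.163987
  = 4.2414

Rounded to 2 decimal places:

4.24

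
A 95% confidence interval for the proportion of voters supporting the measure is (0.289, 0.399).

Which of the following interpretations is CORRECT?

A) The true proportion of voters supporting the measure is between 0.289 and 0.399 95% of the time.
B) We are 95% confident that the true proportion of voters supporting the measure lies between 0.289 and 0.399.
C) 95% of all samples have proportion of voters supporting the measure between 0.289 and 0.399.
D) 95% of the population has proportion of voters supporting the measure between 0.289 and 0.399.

A confidence interval represents our confidence in the procedure, not a probability statement about the parameter.

Key concept: If we repeated this sampling process many times and computed a 95% CI each time, about 95% of those intervals would contain the true population parameter.

For this specific interval (0.289, 0.399):
- Midpoint (point estimate): 0.344
- Margin of error: 0.055

The correct interpretation is the one stating confidence that the true parameter lies in the interval — option B.

B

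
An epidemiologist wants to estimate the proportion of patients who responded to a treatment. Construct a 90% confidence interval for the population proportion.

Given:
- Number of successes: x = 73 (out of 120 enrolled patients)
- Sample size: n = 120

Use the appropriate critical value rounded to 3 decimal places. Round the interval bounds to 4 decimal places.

Sample proportion: p̂ = 73/120 = 0.608333

Check conditions for normal approximation:
  np̂ = 73 ≥ 10 ✓
  n(1-p̂) = 47 ≥ 10 ✓

The sample is large enough, so use a z-interval (normal approximation) for the proportion.

For 90% confidence, z* = 1.645 (from standard normal table)

Standard error: SE = √(p̂(1-p̂)/n) = √(0.608333×0.391667/120) = 0.04455931

Margin of error: E = z* × SE = 1.645 × 0.04455931 = 0.073300

Z-interval: p̂ ± E = 0.608333 ± 0.073300 = (0.535033, 0.681633)

Rounded to 4 decimal places:

(0.5350, 0.6816)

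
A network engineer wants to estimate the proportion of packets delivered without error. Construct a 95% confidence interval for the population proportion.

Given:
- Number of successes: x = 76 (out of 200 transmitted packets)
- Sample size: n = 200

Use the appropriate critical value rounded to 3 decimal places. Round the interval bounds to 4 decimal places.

Sample proportion: p̂ = 76/200 = 0.380000

Check conditions for normal approximation:
  np̂ = 76 ≥ 10 ✓
  n(1-p̂) = 124 ≥ 10 ✓

The sample is large enough, so use a z-interval (normal approximation) for the proportion.

For 95% confidence, z* = 1.96 (from standard normal table)

Standard error: SE = √(p̂(1-p̂)/n) = √(0.380000×0.620000/200) = 0.03432200

Margin of error: E = z* × SE = 1.96 × 0.03432200 = 0.067271

Z-interval: p̂ ± E = 0.380000 ± 0.067271 = (0.312729, 0.447271)

Rounded to 4 decimal places:

(0.3127, 0.4473)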